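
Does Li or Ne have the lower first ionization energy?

Removing the outermost electron gets harder across a period and easier down a group.
All lie in period 2, so first ionization energy increases left to right.
So Li has the lower first ionization energy (Li < Ne).

Li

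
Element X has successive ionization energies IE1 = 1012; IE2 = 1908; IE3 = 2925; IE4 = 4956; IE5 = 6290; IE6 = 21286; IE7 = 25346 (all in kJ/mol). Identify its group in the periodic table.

Group 15

Look for the largest jump between consecutive ionization energies: IE6/IE5 ≈ 3.4, far larger than any earlier ratio.
That jump marks the point where a core electron is being removed. So the atom has 5 valence electrons.
A main-group element with 5 valence electrons is in group 15.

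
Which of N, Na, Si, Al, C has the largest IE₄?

Al

IE_4 is the cost of taking one more electron from the +3 cation: N³⁺ still has 2 valence electrons; Na³⁺ is already 2 electrons into the core; Si³⁺ still has 1 valence electron; Al³⁺ is the bare [Ne] core; C³⁺ still has 1 valence electron.
Pulling an electron out of a noble-gas core costs far more than removing a remaining valence electron, so Na and Al sit at the high end of IE_4.
Valence configurations: N³⁺ [He]2s², Si³⁺ [Ne]3s¹, C³⁺ [He]2s¹.
Tabulated IE_4 (kJ/mol): N 7475, Na 9543, Si 4356, Al 11577, C 6223.
Overall IE_4 order: Si < C < N < Na < Al.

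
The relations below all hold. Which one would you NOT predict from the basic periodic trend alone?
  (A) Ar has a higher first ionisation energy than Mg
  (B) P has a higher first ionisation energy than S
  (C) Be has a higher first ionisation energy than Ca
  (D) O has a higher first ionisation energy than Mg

(B)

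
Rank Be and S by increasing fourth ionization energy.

S < Be

After 3 electrons have been removed, what remains? Be³⁺ is already 1 electron into the core; S³⁺ still has 3 valence electrons.
Breaking into a closed-shell core is much more expensive than removing a leftover valence electron — Be has the largest IE_4 here.
The numbers (kJ/mol): Be 21007, S 4556.
Hence IE_4: S < Be.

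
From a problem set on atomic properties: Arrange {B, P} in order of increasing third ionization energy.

After 2 electrons have been removed, what remains? B²⁺ still has 1 valence electron; P²⁺ still has 3 valence electrons.
All are still removing valence electrons, so compare the +2 ions as you would atoms: IE_3 generally rises across a period (higher Z_eff) and falls down a group (larger shell), subject to the usual subshell exceptions.
Valence configurations: B²⁺ [He]2s¹, P²⁺ [Ne]3s²3p¹.
The numbers (kJ/mol): B 3660, P 2914.
So the third ionization energies run P < B.

P < B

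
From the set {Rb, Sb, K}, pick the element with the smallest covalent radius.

K is in period 4, group 1; Rb is in period 5, group 1; Sb is in period 5, group 15.
Radius decreases left→right (rising Z_eff, same n) and increases top→bottom (higher n).
These span different periods and groups, so the two trends combine.
K > Sb: period and group pull opposite ways; the across-period shift dominates (196 vs 140 pm).
Rb > K: they share group 1; the group trend gives Rb the larger value.
Tabulated atomic radius (pm): K 196, Rb 210, Sb 140.
The smallest covalent radius among these belongs to Sb.

Sb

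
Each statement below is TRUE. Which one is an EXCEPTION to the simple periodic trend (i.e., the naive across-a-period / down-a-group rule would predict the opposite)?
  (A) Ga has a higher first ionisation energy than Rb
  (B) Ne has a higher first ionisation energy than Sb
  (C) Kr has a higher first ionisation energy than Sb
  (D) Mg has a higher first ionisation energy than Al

(D)

The general trend: first ionisation energy increases across a period and decreases down a group.
(A) Ga (period 4, group 13) vs Rb (period 5, group 1): the stated order agrees with the simple trend.
(B) Ne (period 2, group 18) vs Sb (period 5, group 15): the stated order agrees with the simple trend.
(C) Kr (period 4, group 18) vs Sb (period 5, group 15): the stated order agrees with the simple trend.
(D) Mg (period 3, group 2) vs Al (period 3, group 13): the stated order contradicts the simple trend.
The exception is (D): Al's single 3p electron is easier to remove than one from Mg's filled 3s².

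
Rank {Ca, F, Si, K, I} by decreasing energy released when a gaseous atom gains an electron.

F, I, Si, K, Ca

F is in period 2, group 17; Si is in period 3, group 14; K is in period 4, group 1; Ca is in period 4, group 2; I is in period 5, group 17.
Atoms with high Z_eff and room in the valence shell (especially the halogens) have the most exothermic electron affinities.
These span different periods and groups, so the two trends combine.
K > Ca: this pair runs against the simple trend — see the exception note.
Si > K: both effects reinforce here, so Si is clearly the higher of the two.
I > Si: period and group pull opposite ways; the across-period shift dominates (295 vs 134 kJ/mol).
F > I: they share group 17; the group trend gives F the larger value.
Note the exception: K has a higher electron affinity than Ca, contrary to the simple trend — adding an electron to Ca (ns²) has to open a new, higher-energy np subshell, which is unfavourable.
Approximate values (kJ/mol): F 328, Si 134, K 48, Ca 2, I 295.
So from highest to lowest: F > I > Si > K > Ca.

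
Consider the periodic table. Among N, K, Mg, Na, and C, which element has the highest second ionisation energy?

Na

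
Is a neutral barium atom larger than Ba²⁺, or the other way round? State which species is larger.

Ba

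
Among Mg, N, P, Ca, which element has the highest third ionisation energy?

Mg

The third ionization energy removes an electron from the +2 ion. For each element: Mg²⁺ is the bare [Ne] core; N²⁺ still has 3 valence electrons; P²⁺ still has 3 valence electrons; Ca²⁺ is the bare [Ar] core.
Core electrons are held far more tightly than valence electrons, so Ca and Mg top the IE_3 order.
Valence configurations: N²⁺ [He]2s²2p¹, P²⁺ [Ne]3s²3p¹.
Tabulated IE_3 (kJ/mol): Mg 7733, N 4578, P 2914, Ca 4912.
So the third ionization energies run P < N < Ca < Mg.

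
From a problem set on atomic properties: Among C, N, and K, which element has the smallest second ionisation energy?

The second ionization energy removes an electron from the +1 ion. For each element: C⁺ still has 3 valence electrons; N⁺ still has 4 valence electrons; K⁺ is the bare [Ar] core.
Breaking into a closed-shell core is much more expensive than removing a leftover valence electron — K has the largest IE_2 here.
Valence configurations: C⁺ [He]2s²2p¹, N⁺ [He]2s²2p².
The numbers (kJ/mol): C 2353, N 2856, K 3052.
Putting it together, IE_2: C < N < K.

C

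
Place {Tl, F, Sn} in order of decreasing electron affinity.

F is in period 2, group 17; Sn is in period 5, group 14; Tl is in period 6, group 13.
Electron affinity generally becomes more exothermic across a period toward the halogens and less exothermic down a group.
These span different periods and groups, so the two trends combine.
Sn > Tl: relative to Tl, both the across-period and down-group shifts push Sn's electron affinity up.
F > Sn: both effects reinforce here, so F is clearly the higher of the two.
Approximate values (kJ/mol): F 328, Sn 107, Tl 19.
So from highest to lowest: F > Sn > Tl.

F, Sn, Tl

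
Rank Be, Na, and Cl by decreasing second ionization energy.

Na > Cl > Be

IE_2 is the cost of taking one more electron from the +1 cation: Be⁺ still has 1 valence electron; Na⁺ is the bare [Ne] core; Cl⁺ still has 6 valence electrons.
Core electrons are held far more tightly than valence electrons, so Na tops the IE_2 order.
Valence configurations: Be⁺ [He]2s¹, Cl⁺ [Ne]3s²3p⁴.
Tabulated IE_2 (kJ/mol): Be 1757, Na 4562, Cl 2298.
Hence IE_2: Be < Cl < Na.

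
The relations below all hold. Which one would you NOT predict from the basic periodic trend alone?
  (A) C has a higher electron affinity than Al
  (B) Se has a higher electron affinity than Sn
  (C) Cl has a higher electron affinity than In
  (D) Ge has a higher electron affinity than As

The general trend: electron affinity increases across a period and decreases down a group.
(A) C (period 2, group 14) vs Al (period 3, group 13): the stated order agrees with the simple trend.
(B) Se (period 4, group 16) vs Sn (period 5, group 14): the stated order agrees with the simple trend.
(C) Cl (period 3, group 17) vs In (period 5, group 13): the stated order agrees with the simple trend.
(D) Ge (period 4, group 14) vs As (period 4, group 15): the stated order contradicts the simple trend.
The exception is (D): adding an electron to As's half-filled 4p³ is unfavourable, so Ge (4p²) has the more exothermic EA.

(D)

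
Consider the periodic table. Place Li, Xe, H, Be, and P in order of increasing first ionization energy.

First ionization energy rises across a period (greater Z_eff holds electrons more tightly) and falls down a group (valence electrons are farther from the nucleus).
These span different periods and groups, so the two trends combine.
Be > Li: Be lies to the right of Li in period 2, so the across-period effect alone puts Be higher.
P > Be: period and group pull opposite ways; the across-period shift dominates (1012 vs 900 kJ/mol).
Xe > P: period and group pull opposite ways; the across-period shift dominates (1170 vs 1012 kJ/mol).
H > Xe: the two effects oppose for this pair; the down-group effect wins (1312 vs 1170 kJ/mol).
Tabulated first ionization energy (kJ/mol): H 1312, Li 520, Be 900, P 1012, Xe 1170.
So from lowest to highest: Li < Be < P < Xe < H.

Li < Be < P < Xe < H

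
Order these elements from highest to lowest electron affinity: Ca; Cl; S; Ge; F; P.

Cl > F > S > Ge > P > Ca

F is in period 2, group 17; P is in period 3, group 15; S is in period 3, group 16; Cl is in period 3, group 17; Ca is in period 4, group 2; Ge is in period 4, group 14.
Adding an electron releases more energy for atoms nearer the top right (short of the noble gases).
These span different periods and groups, so the two trends combine.
P > Ca: relative to Ca, both the across-period and down-group shifts push P's electron affinity up.
Ge > P: this pair runs against the simple trend — see the exception note.
S > Ge: both effects reinforce here, so S is clearly the higher of the two.
F > S: relative to S, both the across-period and down-group shifts push F's electron affinity up.
Cl > F: this pair runs against the simple trend — see the exception note.
Note the exception: Ge has a higher electron affinity than P, contrary to the simple trend — adding an electron to P's half-filled np³ subshell costs electron-pairing energy.
Note the exception: Cl has a higher electron affinity than F, contrary to the simple trend — F's small 2p subshell makes the incoming electron feel strong e⁻–e⁻ repulsion, so Cl actually releases more energy on gaining an electron.
Approximate values (kJ/mol): F 328, P 72, S 200, Cl 349, Ca 2, Ge 119.
So from highest to lowest: Cl > F > S > Ge > P > Ca.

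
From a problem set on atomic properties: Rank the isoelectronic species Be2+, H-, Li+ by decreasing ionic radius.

H- > Li+ > Be2+

All of these have 2 electrons, so size is governed by nuclear charge alone: the more protons, the stronger the pull on the same electron cloud, and the smaller the ion.
Nuclear charges: Be2+ (Z=4), Li+ (Z=3), H- (Z=1).
Largest to smallest: H- > Li+ > Be2+.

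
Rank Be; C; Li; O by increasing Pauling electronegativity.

Li < Be < C < O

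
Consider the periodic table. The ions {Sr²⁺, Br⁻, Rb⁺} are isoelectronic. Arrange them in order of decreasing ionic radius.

All of these have 36 electrons, so size is governed by nuclear charge alone: the more protons, the stronger the pull on the same electron cloud, and the smaller the ion.
Nuclear charges: Sr²⁺ (Z=38), Rb⁺ (Z=37), Br⁻ (Z=35).
Largest to smallest: Br⁻ > Rb⁺ > Sr²⁺.

Br⁻ > Rb⁺ > Sr²⁺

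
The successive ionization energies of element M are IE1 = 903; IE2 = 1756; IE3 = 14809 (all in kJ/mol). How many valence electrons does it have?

Look for the largest jump between consecutive ionization energies: IE3/IE2 ≈ 8.4, far larger than any earlier ratio.
That jump marks the point where a core electron is being removed. So the atom has 2 valence electrons.

2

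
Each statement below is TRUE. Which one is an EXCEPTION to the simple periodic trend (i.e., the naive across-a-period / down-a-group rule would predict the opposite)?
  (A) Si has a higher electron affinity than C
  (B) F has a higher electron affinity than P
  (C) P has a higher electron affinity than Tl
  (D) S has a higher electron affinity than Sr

(A)

The general trend: electron affinity increases across a period and decreases down a group.
(A) Si (period 3, group 14) vs C (period 2, group 14): the stated order contradicts the simple trend.
(B) F (period 2, group 17) vs P (period 3, group 15): the stated order agrees with the simple trend.
(C) P (period 3, group 15) vs Tl (period 6, group 13): the stated order agrees with the simple trend.
(D) S (period 3, group 16) vs Sr (period 5, group 2): the stated order agrees with the simple trend.
The exception is (A): Si's larger, more diffuse 3p orbitals accept an added electron slightly more readily than C's compact 2p.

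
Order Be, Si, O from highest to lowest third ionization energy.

Consider each +2 ion: Be²⁺ is the bare [He] core; Si²⁺ still has 2 valence electrons; O²⁺ still has 4 valence electrons.
Core electrons are held far more tightly than valence electrons, so Be tops the IE_3 order.
Valence configurations: Si²⁺ [Ne]3s², O²⁺ [He]2s²2p².
Tabulated IE_3 (kJ/mol): Be 14849, Si 3232, O 5300.
So the third ionization energies run Si < O < Be.

Be > O > Si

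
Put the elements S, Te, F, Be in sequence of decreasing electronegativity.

Be is in period 2, group 2; F is in period 2, group 17; S is in period 3, group 16; Te is in period 5, group 16.
EN rises left→right (higher Z_eff, smaller atoms) and falls top→bottom (larger, more shielded atoms).
These span different periods and groups, so the two trends combine.
Te > Be: the two effects oppose for this pair; the across-period effect wins (2.10 vs 1.57).
S > Te: S sits above Te in group 16, so the down-group effect alone puts S higher.
F > S: relative to S, both the across-period and down-group shifts push F's electronegativity up.
For reference (Pauling): Be 1.57, F 3.98, S 2.58, Te 2.10.
So from highest to lowest: F > S > Te > Be.

F > S > Te > Be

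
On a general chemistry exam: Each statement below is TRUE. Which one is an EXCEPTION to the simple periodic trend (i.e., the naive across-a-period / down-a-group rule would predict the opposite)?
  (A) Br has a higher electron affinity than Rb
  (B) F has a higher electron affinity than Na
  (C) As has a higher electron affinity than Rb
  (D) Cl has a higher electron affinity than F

The general trend: electron affinity increases across a period and decreases down a group.
(A) Br (period 4, group 17) vs Rb (period 5, group 1): the stated order agrees with the simple trend.
(B) F (period 2, group 17) vs Na (period 3, group 1): the stated order agrees with the simple trend.
(C) As (period 4, group 15) vs Rb (period 5, group 1): the stated order agrees with the simple trend.
(D) Cl (period 3, group 17) vs F (period 2, group 17): the stated order contradicts the simple trend.
The exception is (D): F's small 2p subshell makes the incoming electron feel strong e⁻–e⁻ repulsion, so Cl actually releases more energy on gaining an electron.

(D)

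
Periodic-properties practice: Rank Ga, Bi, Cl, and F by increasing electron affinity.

Ga < Bi < F < Cl

Electron affinity generally becomes more exothermic across a period toward the halogens and less exothermic down a group.
These span different periods and groups, so the two trends combine.
Bi > Ga: period and group pull opposite ways; the across-period shift dominates (91 vs 29 kJ/mol).
F > Bi: both effects reinforce here, so F is clearly the higher of the two.
Cl > F: this pair runs against the simple trend — see the exception note.
Note the exception: Cl has a higher electron affinity than F, contrary to the simple trend — F's small 2p subshell makes the incoming electron feel strong e⁻–e⁻ repulsion, so Cl actually releases more energy on gaining an electron.
Approximate values (kJ/mol): F 328, Cl 349, Ga 29, Bi 91.
So from lowest to highest: Ga < Bi < F < Cl.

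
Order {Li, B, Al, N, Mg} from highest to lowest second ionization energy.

Li > N > B > Al > Mg

IE_2 is the cost of taking one more electron from the +1 cation: Li⁺ is the bare [He] core; B⁺ still has 2 valence electrons; Al⁺ still has 2 valence electrons; N⁺ still has 4 valence electrons; Mg⁺ still has 1 valence electron.
Pulling an electron out of a noble-gas core costs far more than removing a remaining valence electron, so Li sits at the high end of IE_2.
Valence configurations: B⁺ [He]2s², Al⁺ [Ne]3s², N⁺ [He]2s²2p², Mg⁺ [Ne]3s¹.
Tabulated IE_2 (kJ/mol): Li 7298, B 2427, Al 1817, N 2856, Mg 1451.
Putting it together, IE_2: Mg < Al < B < N < Li.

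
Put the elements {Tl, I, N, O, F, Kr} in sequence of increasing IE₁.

Tl < I < O < Kr < N < F

N is in period 2, group 15; O is in period 2, group 16; F is in period 2, group 17; Kr is in period 4, group 18; I is in period 5, group 17; Tl is in period 6, group 13.
First ionization energy rises across a period (greater Z_eff holds electrons more tightly) and falls down a group (valence electrons are farther from the nucleus).
Neither a single period nor a single group — weigh both effects.
I > Tl: both effects reinforce here, so I is clearly the higher of the two.
O > I: period and group pull opposite ways; the down-group shift dominates (1314 vs 1008 kJ/mol).
Kr > O: period and group pull opposite ways; the across-period shift dominates (1351 vs 1314 kJ/mol).
N > Kr: period and group pull opposite ways; the down-group shift dominates (1402 vs 1351 kJ/mol).
F > N: F lies to the right of N in period 2, so the across-period effect alone puts F higher.
Note the exception: N has a higher first ionization energy than O, contrary to the simple trend — pairing an electron in O's 2p⁴ costs repulsion energy, so O ionizes more easily than half-filled N (2p³).
Tabulated first ionization energy (kJ/mol): N 1402, O 1314, F 1681, Kr 1351, I 1008, Tl 589.
So from lowest to highest: Tl < I < O < Kr < N < F.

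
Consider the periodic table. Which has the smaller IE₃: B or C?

B

IE_3 is the cost of taking one more electron from the +2 cation: B²⁺ still has 1 valence electron; C²⁺ still has 2 valence electrons.
All are still removing valence electrons, so compare the +2 ions as you would atoms: IE_3 generally rises across a period (higher Z_eff) and falls down a group (larger shell), subject to the usual subshell exceptions.
Valence configurations: B²⁺ [He]2s¹, C²⁺ [He]2s².
Approximate IE_3 values (kJ/mol): B 3660, C 4620.
Putting it together, IE_3: B < C.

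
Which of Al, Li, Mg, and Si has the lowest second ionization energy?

Mg

Consider each +1 ion: Al⁺ still has 2 valence electrons; Li⁺ is the bare [He] core; Mg⁺ still has 1 valence electron; Si⁺ still has 3 valence electrons.
Core electrons are held far more tightly than valence electrons, so Li tops the IE_2 order.
Valence configurations: Al⁺ [Ne]3s², Mg⁺ [Ne]3s¹, Si⁺ [Ne]3s²3p¹.
Si⁺ loses a lone 3p electron whereas Al⁺ must break into a filled 3s² pair, so IE_2(Al) > IE_2(Si) even though Si has the higher nuclear charge.
The numbers (kJ/mol): Al 1817, Li 7298, Mg 1451, Si 1577.
Overall IE_2 order: Mg < Si < Al < Li.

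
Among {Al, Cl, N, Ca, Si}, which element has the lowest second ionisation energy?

Ca

After 1 electron has been removed, what remains? Al⁺ still has 2 valence electrons; Cl⁺ still has 6 valence electrons; N⁺ still has 4 valence electrons; Ca⁺ still has 1 valence electron; Si⁺ still has 3 valence electrons.
All are still removing valence electrons, so compare the +1 ions as you would atoms: IE_2 generally rises across a period (higher Z_eff) and falls down a group (larger shell), subject to the usual subshell exceptions.
Valence configurations: Al⁺ [Ne]3s², Cl⁺ [Ne]3s²3p⁴, N⁺ [He]2s²2p², Ca⁺ [Ar]4s¹, Si⁺ [Ne]3s²3p¹.
Si⁺ loses a lone 3p electron whereas Al⁺ must break into a filled 3s² pair, so IE_2(Al) > IE_2(Si) even though Si has the higher nuclear charge.
Approximate IE_2 values (kJ/mol): Al 1817, Cl 2298, N 2856, Ca 1145, Si 1577.
So the second ionization energies run Ca < Si < Al < Cl < N.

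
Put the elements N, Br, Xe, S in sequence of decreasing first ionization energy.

N is in period 2, group 15; S is in period 3, group 16; Br is in period 4, group 17; Xe is in period 5, group 18.
IE₁ increases left→right with effective nuclear charge and decreases top→bottom as the valence shell moves farther out.
A diagonal step moves right (one effect) and down (the opposite effect) at once.
Br > S: period and group pull opposite ways; the across-period shift dominates (1140 vs 1000 kJ/mol).
Xe > Br: the two effects oppose for this pair; the across-period effect wins (1170 vs 1140 kJ/mol).
N > Xe: the two effects oppose for this pair; the down-group effect wins (1402 vs 1170 kJ/mol).
For reference (kJ/mol): N 1402, S 1000, Br 1140, Xe 1170.
So from highest to lowest: N > Xe > Br > S.

N, Xe, Br, S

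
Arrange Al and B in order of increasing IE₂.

Al, B

Consider each +1 ion: Al⁺ still has 2 valence electrons; B⁺ still has 2 valence electrons.
All are still removing valence electrons, so compare the +1 ions as you would atoms: IE_2 generally rises across a period (higher Z_eff) and falls down a group (larger shell), subject to the usual subshell exceptions.
Valence configurations: Al⁺ [Ne]3s², B⁺ [He]2s².
The numbers (kJ/mol): Al 1817, B 2427.
Overall IE_2 order: Al < B.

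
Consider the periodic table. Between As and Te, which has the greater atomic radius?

As is in period 4, group 15; Te is in period 5, group 16.
Across a period the added protons contract the valence shell; down a group each new principal shell makes the atom larger.
A diagonal step moves right (one effect) and down (the opposite effect) at once.
Te > As: period and group pull opposite ways; the down-group shift dominates (136 vs 121 pm).
Tabulated atomic radius (pm): As 121, Te 136.
So Te has the greater atomic radius (Te > As).

Te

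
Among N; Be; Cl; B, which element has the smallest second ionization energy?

Be

The second ionization energy removes an electron from the +1 ion. For each element: N⁺ still has 4 valence electrons; Be⁺ still has 1 valence electron; Cl⁺ still has 6 valence electrons; B⁺ still has 2 valence electrons.
All are still removing valence electrons, so compare the +1 ions as you would atoms: IE_2 generally rises across a period (higher Z_eff) and falls down a group (larger shell), subject to the usual subshell exceptions.
Valence configurations: N⁺ [He]2s²2p², Be⁺ [He]2s¹, Cl⁺ [Ne]3s²3p⁴, B⁺ [He]2s².
Tabulated IE_2 (kJ/mol): N 2856, Be 1757, Cl 2298, B 2427.
Putting it together, IE_2: Be < Cl < B < N.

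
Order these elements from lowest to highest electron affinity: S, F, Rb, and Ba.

F is in period 2, group 17; S is in period 3, group 16; Rb is in period 5, group 1; Ba is in period 6, group 2.
Atoms with high Z_eff and room in the valence shell (especially the halogens) have the most exothermic electron affinities.
Here both period and group differ, so the two effects have to be weighed against each other.
Rb > Ba: period and group pull opposite ways; the down-group shift dominates (47 vs 14 kJ/mol).
S > Rb: both effects reinforce here, so S is clearly the higher of the two.
F > S: relative to S, both the across-period and down-group shifts push F's electron affinity up.
Approximate values (kJ/mol): F 328, S 200, Rb 47, Ba 14.
So from lowest to highest: Ba < Rb < S < F.

Ba < Rb < S < F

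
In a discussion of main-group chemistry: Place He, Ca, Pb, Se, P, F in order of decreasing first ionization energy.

Removing the outermost electron gets harder across a period and easier down a group.
Neither a single period nor a single group — weigh both effects.
Pb > Ca: the two effects oppose for this pair; the across-period effect wins (716 vs 590 kJ/mol).
Se > Pb: both effects reinforce here, so Se is clearly the higher of the two.
P > Se: period and group pull opposite ways; the down-group shift dominates (1012 vs 941 kJ/mol).
F > P: relative to P, both the across-period and down-group shifts push F's first ionization energy up.
He > F: relative to F, both the across-period and down-group shifts push He's first ionization energy up.
Tabulated first ionization energy (kJ/mol): He 2372, F 1681, P 1012, Ca 590, Se 941, Pb 716.
So from highest to lowest: He > F > P > Se > Pb > Ca.

He > F > P > Se > Pb > Ca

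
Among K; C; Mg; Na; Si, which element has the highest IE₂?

Na

After 1 electron has been removed, what remains? K⁺ is the bare [Ar] core; C⁺ still has 3 valence electrons; Mg⁺ still has 1 valence electron; Na⁺ is the bare [Ne] core; Si⁺ still has 3 valence electrons.
Pulling an electron out of a noble-gas core costs far more than removing a remaining valence electron, so K and Na sit at the high end of IE_2.
Valence configurations: C⁺ [He]2s²2p¹, Mg⁺ [Ne]3s¹, Si⁺ [Ne]3s²3p¹.
Tabulated IE_2 (kJ/mol): K 3052, C 2353, Mg 1451, Na 4562, Si 1577.
Hence IE_2: Mg < Si < C < K < Na.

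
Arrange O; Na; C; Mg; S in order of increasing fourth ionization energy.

IE_4 is the cost of taking one more electron from the +3 cation: O³⁺ still has 3 valence electrons; Na³⁺ is already 2 electrons into the core; C³⁺ still has 1 valence electron; Mg³⁺ is already 1 electron into the core; S³⁺ still has 3 valence electrons.
Core electrons are held far more tightly than valence electrons, so Na and Mg top the IE_4 order.
Valence configurations: O³⁺ [He]2s²2p¹, C³⁺ [He]2s¹, S³⁺ [Ne]3s²3p¹.
Approximate IE_4 values (kJ/mol): O 7469, Na 9543, C 6223, Mg 10543, S 4556.
So the fourth ionization energies run S < C < O < Na < Mg.

S, C, O, Na, Mg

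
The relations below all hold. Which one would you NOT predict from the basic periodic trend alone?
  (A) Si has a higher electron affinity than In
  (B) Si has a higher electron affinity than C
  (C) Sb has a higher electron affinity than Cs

(B)

The general trend: electron affinity increases across a period and decreases down a group.
(A) Si (period 3, group 14) vs In (period 5, group 13): the stated order agrees with the simple trend.
(B) Si (period 3, group 14) vs C (period 2, group 14): the stated order contradicts the simple trend.
(C) Sb (period 5, group 15) vs Cs (period 6, group 1): the stated order agrees with the simple trend.
The exception is (B): Si's larger, more diffuse 3p orbitals accept an added electron slightly more readily than C's compact 2p.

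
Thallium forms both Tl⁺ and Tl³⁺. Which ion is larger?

Tl⁺

Both ions have Z = 81 protons, but Tl³⁺ has lost more electrons, so its remaining electrons feel a larger effective nuclear charge per electron and are pulled in more tightly.
Higher positive charge → smaller ion, so Tl⁺ > Tl³⁺.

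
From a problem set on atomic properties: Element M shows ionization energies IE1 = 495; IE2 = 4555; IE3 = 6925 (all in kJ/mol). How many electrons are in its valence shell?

1

Look for the largest jump between consecutive ionization energies: IE2/IE1 ≈ 9.2, far larger than any earlier ratio.
That jump marks the point where a core electron is being removed. So the atom has 1 valence electron.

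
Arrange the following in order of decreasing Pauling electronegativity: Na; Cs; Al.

Al > Na > Cs

Na is in period 3, group 1; Al is in period 3, group 13; Cs is in period 6, group 1.
Atoms toward the upper right of the periodic table pull bonding electrons most strongly.
These span different periods and groups, so the two trends combine.
Na > Cs: they share group 1; the group trend gives Na the larger value.
Al > Na: both are in period 3; the period trend gives Al the larger value.
Tabulated electronegativity (Pauling): Na 0.93, Al 1.61, Cs 0.79.
So from highest to lowest: Al > Na > Cs.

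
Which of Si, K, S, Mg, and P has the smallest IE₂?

Mg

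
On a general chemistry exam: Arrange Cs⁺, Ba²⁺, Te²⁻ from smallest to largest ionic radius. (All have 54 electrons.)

Ba²⁺, Cs⁺, Te²⁻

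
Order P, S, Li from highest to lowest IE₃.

Li > S > P

After 2 electrons have been removed, what remains? P²⁺ still has 3 valence electrons; S²⁺ still has 4 valence electrons; Li²⁺ is already 1 electron into the core.
Core electrons are held far more tightly than valence electrons, so Li tops the IE_3 order.
Valence configurations: P²⁺ [Ne]3s²3p¹, S²⁺ [Ne]3s²3p².
Tabulated IE_3 (kJ/mol): P 2914, S 3357, Li 11815.
So the third ionization energies run P < S < Li.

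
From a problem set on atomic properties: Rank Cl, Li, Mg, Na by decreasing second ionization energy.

Li, Na, Cl, Mg

After 1 electron has been removed, what remains? Cl⁺ still has 6 valence electrons; Li⁺ is the bare [He] core; Mg⁺ still has 1 valence electron; Na⁺ is the bare [Ne] core.
Core electrons are held far more tightly than valence electrons, so Na and Li top the IE_2 order.
Valence configurations: Cl⁺ [Ne]3s²3p⁴, Mg⁺ [Ne]3s¹.
Tabulated IE_2 (kJ/mol): Cl 2298, Li 7298, Mg 1451, Na 4562.
Hence IE_2: Mg < Cl < Na < Li.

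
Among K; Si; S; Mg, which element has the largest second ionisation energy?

K

The second ionization energy removes an electron from the +1 ion. For each element: K⁺ is the bare [Ar] core; Si⁺ still has 3 valence electrons; S⁺ still has 5 valence electrons; Mg⁺ still has 1 valence electron.
Pulling an electron out of a noble-gas core costs far more than removing a remaining valence electron, so K sits at the high end of IE_2.
Valence configurations: Si⁺ [Ne]3s²3p¹, S⁺ [Ne]3s²3p³, Mg⁺ [Ne]3s¹.
The numbers (kJ/mol): K 3052, Si 1577, S 2252, Mg 1451.
Putting it together, IE_2: Mg < Si < S < K.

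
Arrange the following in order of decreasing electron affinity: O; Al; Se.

Se, O, Al

O is in period 2, group 16; Al is in period 3, group 13; Se is in period 4, group 16.
Atoms with high Z_eff and room in the valence shell (especially the halogens) have the most exothermic electron affinities.
Neither a single period nor a single group — weigh both effects.
O > Al: relative to Al, both the across-period and down-group shifts push O's electron affinity up.
Se > O: this pair runs against the simple trend — see the exception note.
Note the exception: Se has a higher electron affinity than O, contrary to the simple trend — O's compact 2p subshell gives strong electron–electron repulsion on the added electron.
For reference (kJ/mol): O 141, Al 42, Se 195.
So from highest to lowest: Se > O > Al.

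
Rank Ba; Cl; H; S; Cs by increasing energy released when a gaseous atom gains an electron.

Ba, Cs, H, S, Cl

Adding an electron releases more energy for atoms nearer the top right (short of the noble gases).
Here both period and group differ, so the two effects have to be weighed against each other.
Cs > Ba: this pair runs against the simple trend — see the exception note.
H > Cs: H sits above Cs in group 1, so the down-group effect alone puts H higher.
S > H: the two effects oppose for this pair; the across-period effect wins (200 vs 73 kJ/mol).
Cl > S: Cl lies to the right of S in period 3, so the across-period effect alone puts Cl higher.
Note the exception: Cs has a higher electron affinity than Ba, contrary to the simple trend — adding an electron to Ba (ns²) has to open a new, higher-energy np subshell, which is unfavourable.
Approximate values (kJ/mol): H 73, S 200, Cl 349, Cs 46, Ba 14.
So from lowest to highest: Ba < Cs < H < S < Cl.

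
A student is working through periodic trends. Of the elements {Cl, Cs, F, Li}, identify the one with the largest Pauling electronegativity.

Li is in period 2, group 1; F is in period 2, group 17; Cl is in period 3, group 17; Cs is in period 6, group 1.
EN rises left→right (higher Z_eff, smaller atoms) and falls top→bottom (larger, more shielded atoms).
Neither a single period nor a single group — weigh both effects.
Li > Cs: Li sits above Cs in group 1, so the down-group effect alone puts Li higher.
Cl > Li: period and group pull opposite ways; the across-period shift dominates (3.16 vs 0.98).
F > Cl: F sits above Cl in group 17, so the down-group effect alone puts F higher.
For reference (Pauling): Li 0.98, F 3.98, Cl 3.16, Cs 0.79.
The largest Pauling electronegativity among these belongs to F.

F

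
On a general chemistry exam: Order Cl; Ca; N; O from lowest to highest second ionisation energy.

Ca < Cl < N < O

IE_2 is the cost of taking one more electron from the +1 cation: Cl⁺ still has 6 valence electrons; Ca⁺ still has 1 valence electron; N⁺ still has 4 valence electrons; O⁺ still has 5 valence electrons.
All are still removing valence electrons, so compare the +1 ions as you would atoms: IE_2 generally rises across a period (higher Z_eff) and falls down a group (larger shell), subject to the usual subshell exceptions.
Valence configurations: Cl⁺ [Ne]3s²3p⁴, Ca⁺ [Ar]4s¹, N⁺ [He]2s²2p², O⁺ [He]2s²2p³.
The numbers (kJ/mol): Cl 2298, Ca 1145, N 2856, O 3388.
So the second ionization energies run Ca < Cl < N < O.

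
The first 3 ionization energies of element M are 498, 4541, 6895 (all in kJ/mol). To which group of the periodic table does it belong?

Group 1

Look for the largest jump between consecutive ionization energies: IE2/IE1 ≈ 9.1, far larger than any earlier ratio.
That jump marks the point where a core electron is being removed. So the atom has 1 valence electron.
A main-group element with 1 valence electron is in group 1.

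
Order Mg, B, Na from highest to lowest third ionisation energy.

Mg, Na, B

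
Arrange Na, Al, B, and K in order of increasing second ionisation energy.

The second ionization energy removes an electron from the +1 ion. For each element: Na⁺ is the bare [Ne] core; Al⁺ still has 2 valence electrons; B⁺ still has 2 valence electrons; K⁺ is the bare [Ar] core.
Core electrons are held far more tightly than valence electrons, so K and Na top the IE_2 order.
Valence configurations: Al⁺ [Ne]3s², B⁺ [He]2s².
The numbers (kJ/mol): Na 4562, Al 1817, B 2427, K 3052.
Putting it together, IE_2: Al < B < K < Na.

Al, B, K, Na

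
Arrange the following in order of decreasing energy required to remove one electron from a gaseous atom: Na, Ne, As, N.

Ne, N, As, Na

N is in period 2, group 15; Ne is in period 2, group 18; Na is in period 3, group 1; As is in period 4, group 15.
First ionization energy rises across a period (greater Z_eff holds electrons more tightly) and falls down a group (valence electrons are farther from the nucleus).
Neither a single period nor a single group — weigh both effects.
As > Na: period and group pull opposite ways; the across-period shift dominates (947 vs 496 kJ/mol).
N > As: N sits above As in group 15, so the down-group effect alone puts N higher.
Ne > N: Ne lies to the right of N in period 2, so the across-period effect alone puts Ne higher.
Tabulated first ionization energy (kJ/mol): N 1402, Ne 2081, Na 496, As 947.
So from highest to lowest: Ne > N > As > Na.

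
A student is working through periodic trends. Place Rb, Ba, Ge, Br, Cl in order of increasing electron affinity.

Adding an electron releases more energy for atoms nearer the top right (short of the noble gases).
These span different periods and groups, so the two trends combine.
Rb > Ba: the two effects oppose for this pair; the down-group effect wins (47 vs 14 kJ/mol).
Ge > Rb: both effects reinforce here, so Ge is clearly the higher of the two.
Br > Ge: both are in period 4; the period trend gives Br the larger value.
Cl > Br: Cl sits above Br in group 17, so the down-group effect alone puts Cl higher.
For reference (kJ/mol): Cl 349, Ge 119, Br 325, Rb 47, Ba 14.
So from lowest to highest: Ba < Rb < Ge < Br < Cl.

Ba < Rb < Ge < Br < Cl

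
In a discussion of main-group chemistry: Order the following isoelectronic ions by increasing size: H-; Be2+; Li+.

Be2+ < Li+ < H-

All of these have 2 electrons, so size is governed by nuclear charge alone: the more protons, the stronger the pull on the same electron cloud, and the smaller the ion.
Nuclear charges: Be2+ (Z=4), Li+ (Z=3), H- (Z=1).
Smallest to largest: Be2+ < Li+ < H-.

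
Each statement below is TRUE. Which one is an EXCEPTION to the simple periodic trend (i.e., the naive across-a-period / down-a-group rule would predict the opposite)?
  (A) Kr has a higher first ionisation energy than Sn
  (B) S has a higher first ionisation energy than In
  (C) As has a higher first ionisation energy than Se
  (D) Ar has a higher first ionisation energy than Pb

The general trend: first ionisation energy increases across a period and decreases down a group.
(A) Kr (period 4, group 18) vs Sn (period 5, group 14): the stated order agrees with the simple trend.
(B) S (period 3, group 16) vs In (period 5, group 13): the stated order agrees with the simple trend.
(C) As (period 4, group 15) vs Se (period 4, group 16): the stated order contradicts the simple trend.
(D) Ar (period 3, group 18) vs Pb (period 6, group 14): the stated order agrees with the simple trend.
The exception is (C): Se (4p⁴) ionizes more easily than half-filled As (4p³).

(C)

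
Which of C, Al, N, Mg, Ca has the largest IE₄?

Al

The fourth ionization energy removes an electron from the +3 ion. For each element: C³⁺ still has 1 valence electron; Al³⁺ is the bare [Ne] core; N³⁺ still has 2 valence electrons; Mg³⁺ is already 1 electron into the core; Ca³⁺ is already 1 electron into the core.
Usually core removal costs more than valence removal, but here the competition is close: a tightly held n=2 valence electron can cost more to remove than an n=3 core electron, so the actual values have to decide it.
Valence configurations: C³⁺ [He]2s¹, N³⁺ [He]2s².
Tabulated IE_4 (kJ/mol): C 6223, Al 11577, N 7475, Mg 10543, Ca 6491.
Hence IE_4: C < Ca < N < Mg < Al.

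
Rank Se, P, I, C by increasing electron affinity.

Atoms with high Z_eff and room in the valence shell (especially the halogens) have the most exothermic electron affinities.
These sit on a diagonal, where the across-period and down-group effects partly cancel.
C > P: the two effects oppose for this pair; the down-group effect wins (122 vs 72 kJ/mol).
Se > C: the two effects oppose for this pair; the across-period effect wins (195 vs 122 kJ/mol).
I > Se: the two effects oppose for this pair; the across-period effect wins (295 vs 195 kJ/mol).
For reference (kJ/mol): C 122, P 72, Se 195, I 295.
So from lowest to highest: P < C < Se < I.

P, C, Se, I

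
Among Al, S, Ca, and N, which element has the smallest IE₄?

S

The fourth ionization energy removes an electron from the +3 ion. For each element: Al³⁺ is the bare [Ne] core; S³⁺ still has 3 valence electrons; Ca³⁺ is already 1 electron into the core; N³⁺ still has 2 valence electrons.
Usually core removal costs more than valence removal, but here the competition is close: a tightly held n=2 valence electron can cost more to remove than an n=3 core electron, so the actual values have to decide it.
Valence configurations: S³⁺ [Ne]3s²3p¹, N³⁺ [He]2s².
Approximate IE_4 values (kJ/mol): Al 11577, S 4556, Ca 6491, N 7475.
Hence IE_4: S < Ca < N < Al.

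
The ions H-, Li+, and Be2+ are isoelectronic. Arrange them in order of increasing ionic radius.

Be2+ < Li+ < H-

All of these have 2 electrons, so size is governed by nuclear charge alone: the more protons, the stronger the pull on the same electron cloud, and the smaller the ion.
Nuclear charges: Be2+ (Z=4), Li+ (Z=3), H- (Z=1).
Smallest to largest: Be2+ < Li+ < H-.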